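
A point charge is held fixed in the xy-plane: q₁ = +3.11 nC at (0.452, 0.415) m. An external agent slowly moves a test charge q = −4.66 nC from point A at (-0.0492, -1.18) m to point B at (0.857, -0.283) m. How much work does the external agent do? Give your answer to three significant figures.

For quasistatic motion the external work equals the change in potential energy: W_ext = qΔV = q(V_B − V_A).
At A: distance to the source charge is 1.67 m; V_A = kq₁/r = 16.7 V.
At B: distance to the source charge is 0.807 m; V_B = kq₁/r = 34.6 V.
ΔV = V_B − V_A = 17.9 V.
W_ext = qΔV = (-4.66×10⁻⁹ C)(17.9 V) = -8.35×10⁻⁸ J.

-8.35×10⁻⁸ J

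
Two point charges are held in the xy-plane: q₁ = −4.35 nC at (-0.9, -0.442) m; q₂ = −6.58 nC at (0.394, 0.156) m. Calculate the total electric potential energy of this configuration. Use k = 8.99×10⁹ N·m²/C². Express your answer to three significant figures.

The work to assemble the configuration equals its total potential energy, U = Σ kqᵢqⱼ/rᵢⱼ over all pairs.
Pair separations: r₁₂ = 1.43 m.
U = (1.81×10⁻⁷) = 1.81×10⁻⁷ J.

1.81×10⁻⁷ J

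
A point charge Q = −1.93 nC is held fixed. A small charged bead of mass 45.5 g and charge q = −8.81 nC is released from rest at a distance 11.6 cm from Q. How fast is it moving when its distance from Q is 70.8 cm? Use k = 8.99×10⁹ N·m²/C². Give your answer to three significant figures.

6.96×10⁻³ m/s

Only the electrostatic force acts, so mechanical energy is conserved: ½mv² = U₁ − U₂ = kQq(1/r₁ − 1/r₂).
U₁ − U₂ = (8.99×10⁹ N·m²/C²)(-1.93×10⁻⁹ C)(-8.81×10⁻⁹ C)(1/0.116 − 1/0.708) = 1.10×10⁻⁶ J.
v = √(2·1.10×10⁻⁶/0.0455) = 6.96×10⁻³ m/s.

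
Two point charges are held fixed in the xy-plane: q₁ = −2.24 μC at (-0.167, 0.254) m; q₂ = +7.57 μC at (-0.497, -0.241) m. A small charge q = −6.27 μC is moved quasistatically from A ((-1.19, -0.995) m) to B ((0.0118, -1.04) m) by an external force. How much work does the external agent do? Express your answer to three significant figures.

For quasistatic motion the external work equals the change in potential energy: W_ext = qΔV = q(V_B − V_A).
At A: distances to the source charges are 1.61 m, 1.02 m; V_A = Σ kqᵢ/rᵢ = 5.40×10⁴ V.
At B: distances to the source charges are 1.31 m, 0.947 m; V_B = Σ kqᵢ/rᵢ = 5.64×10⁴ V.
ΔV = V_B − V_A = 2450 V.
W_ext = qΔV = (-6.27×10⁻⁶ C)(2450 V) = -0.0154 J.

-0.0154 J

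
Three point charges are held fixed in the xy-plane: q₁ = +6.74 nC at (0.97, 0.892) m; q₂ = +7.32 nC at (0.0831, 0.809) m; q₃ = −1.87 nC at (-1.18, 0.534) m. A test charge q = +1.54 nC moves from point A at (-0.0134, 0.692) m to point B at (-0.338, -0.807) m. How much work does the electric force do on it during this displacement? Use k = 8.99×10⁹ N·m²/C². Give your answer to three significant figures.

6.51×10⁻⁷ J

The work done by the electric force is W_field = −ΔU = −q(V_B − V_A) = q(V_A − V_B).
At A: distances to the source charges are 1.00 m, 0.152 m, 1.18 m; V_A = Σ kqᵢ/rᵢ = 480 V.
At B: distances to the source charges are 2.14 m, 1.67 m, 1.58 m; V_B = Σ kqᵢ/rᵢ = 57.0 V.
ΔV = V_B − V_A = -423 V.
W_field = −qΔV = −(1.54×10⁻⁹ C)(-423 V) = 6.51×10⁻⁷ J.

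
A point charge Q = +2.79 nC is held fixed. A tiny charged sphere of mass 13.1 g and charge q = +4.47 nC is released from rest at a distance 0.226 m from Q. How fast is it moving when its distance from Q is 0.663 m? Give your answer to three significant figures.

7.07×10⁻³ m/s

Only the electrostatic force acts, so mechanical energy is conserved: ½mv² = U₁ − U₂ = kQq(1/r₁ − 1/r₂).
U₁ − U₂ = (8.99×10⁹ N·m²/C²)(2.79×10⁻⁹ C)(4.47×10⁻⁹ C)(1/0.226 − 1/0.663) = 3.27×10⁻⁷ J.
v = √(2·3.27×10⁻⁷/0.0131) = 7.07×10⁻³ m/s.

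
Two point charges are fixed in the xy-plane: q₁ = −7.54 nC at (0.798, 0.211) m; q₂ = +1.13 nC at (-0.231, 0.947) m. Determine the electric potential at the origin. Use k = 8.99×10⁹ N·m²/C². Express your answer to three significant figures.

The total potential is the scalar sum of each charge's contribution, V = Σ kqᵢ/rᵢ.
Distances from the field point to each charge: r₁ = 0.825 m, r₂ = 0.975 m.
V = k[(-7.54×10⁻⁹)/(0.825) + (1.13×10⁻⁹)/(0.975)] = -71.7 V.

-71.7 V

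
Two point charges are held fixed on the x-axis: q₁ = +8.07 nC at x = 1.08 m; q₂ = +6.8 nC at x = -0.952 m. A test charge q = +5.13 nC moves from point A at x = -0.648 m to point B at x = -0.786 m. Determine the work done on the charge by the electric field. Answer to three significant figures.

The work done by the electric force is W_field = −ΔU = −q(V_B − V_A) = q(V_A − V_B).
At A: distances to the source charges are 1.73 m, 0.304 m; V_A = Σ kqᵢ/rᵢ = 243 V.
At B: distances to the source charges are 1.87 m, 0.166 m; V_B = Σ kqᵢ/rᵢ = 407 V.
ΔV = V_B − V_A = 164 V.
W_field = −qΔV = −(5.13×10⁻⁹ C)(164 V) = -8.42×10⁻⁷ J.

-8.42×10⁻⁷ J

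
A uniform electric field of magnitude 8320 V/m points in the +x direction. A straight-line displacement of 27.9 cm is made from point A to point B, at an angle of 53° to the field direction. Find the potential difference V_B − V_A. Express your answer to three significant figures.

-1400 V

Only the component of displacement along E changes the potential: ΔV = −E·d·cosθ.
ΔV = −(8320 V/m)(0.279 m)cos53° = -1400 V.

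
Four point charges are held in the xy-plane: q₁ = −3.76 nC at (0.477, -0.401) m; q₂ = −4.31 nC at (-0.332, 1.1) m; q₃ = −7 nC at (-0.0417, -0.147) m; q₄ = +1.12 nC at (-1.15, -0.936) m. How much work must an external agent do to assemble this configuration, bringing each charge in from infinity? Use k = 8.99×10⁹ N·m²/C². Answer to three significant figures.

6.13×10⁻⁷ J

The work to assemble the configuration equals its total potential energy, U = Σ kqᵢqⱼ/rᵢⱼ over all pairs.
Pair separations: r₁₂ = 1.71 m, r₁₃ = 0.578 m, r₁₄ = 1.71 m, r₂₃ = 1.28 m, r₂₄ = 2.19 m, r₃₄ = 1.36 m.
Summing all 6 pair terms gives U = 6.13×10⁻⁷ J.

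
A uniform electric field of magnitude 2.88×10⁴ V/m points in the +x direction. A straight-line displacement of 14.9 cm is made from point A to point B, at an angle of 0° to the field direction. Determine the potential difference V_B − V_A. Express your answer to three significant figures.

Only the component of displacement along E changes the potential: ΔV = −E·d·cosθ.
ΔV = −(2.88×10⁴ V/m)(0.149 m)cos0° = -4290 V.

-4290 V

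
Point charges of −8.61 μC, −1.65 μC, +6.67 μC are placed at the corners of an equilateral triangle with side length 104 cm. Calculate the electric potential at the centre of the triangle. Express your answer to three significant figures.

-5.38×10⁴ V

The total potential is the scalar sum of each charge's contribution, V = Σ kqᵢ/rᵢ.
The distance from each vertex to the centroid is a/√3 = 0.600 m.
V = k[(-8.61×10⁻⁶)/(0.600) + (-1.65×10⁻⁶)/(0.600) + (6.67×10⁻⁶)/(0.600)] = -5.38×10⁴ V.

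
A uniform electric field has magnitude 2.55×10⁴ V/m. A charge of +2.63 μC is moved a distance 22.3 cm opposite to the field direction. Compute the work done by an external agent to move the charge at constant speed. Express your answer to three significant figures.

0.0150 J

The potential change for a displacement 22.3 cm opposite to the field direction is ΔV = +Ed = 5690 V.
W_ext = qΔV = 0.0150 J.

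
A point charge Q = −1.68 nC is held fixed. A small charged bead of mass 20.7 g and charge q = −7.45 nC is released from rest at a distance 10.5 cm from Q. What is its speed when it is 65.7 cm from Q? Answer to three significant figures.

Only the electrostatic force acts, so mechanical energy is conserved: ½mv² = U₁ − U₂ = kQq(1/r₁ − 1/r₂).
U₁ − U₂ = (8.99×10⁹ N·m²/C²)(-1.68×10⁻⁹ C)(-7.45×10⁻⁹ C)(1/0.105 − 1/0.657) = 9.00×10⁻⁷ J.
v = √(2·9.00×10⁻⁷/0.0207) = 9.33×10⁻³ m/s.

9.33×10⁻³ m/s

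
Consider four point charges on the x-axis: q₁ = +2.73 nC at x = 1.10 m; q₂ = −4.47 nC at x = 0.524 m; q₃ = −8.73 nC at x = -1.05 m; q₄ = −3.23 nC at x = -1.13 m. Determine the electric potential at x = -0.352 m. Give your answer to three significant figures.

The total potential is the scalar sum of each charge's contribution, V = Σ kqᵢ/rᵢ.
Distances from the field point to each charge: r₁ = 1.45 m, r₂ = 0.876 m, r₃ = 0.698 m, r₄ = 0.778 m.
V = k[(2.73×10⁻⁹)/(1.45) + (-4.47×10⁻⁹)/(0.876) + (-8.73×10⁻⁹)/(0.698) + (-3.23×10⁻⁹)/(0.778)] = -179 V.

-179 V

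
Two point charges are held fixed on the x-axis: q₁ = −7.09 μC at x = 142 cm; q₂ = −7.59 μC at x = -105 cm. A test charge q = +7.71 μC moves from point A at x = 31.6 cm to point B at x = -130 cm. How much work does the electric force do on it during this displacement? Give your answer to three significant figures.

The work done by the electric force is W_field = −ΔU = −q(V_B − V_A) = q(V_A − V_B).
At A: distances to the source charges are 1.10 m, 1.37 m; V_A = Σ kqᵢ/rᵢ = -1.08×10⁵ V.
At B: distances to the source charges are 2.72 m, 0.250 m; V_B = Σ kqᵢ/rᵢ = -2.96×10⁵ V.
ΔV = V_B − V_A = -1.89×10⁵ V.
W_field = −qΔV = −(7.71×10⁻⁶ C)(-1.89×10⁵ V) = 1.45 J.

1.45 J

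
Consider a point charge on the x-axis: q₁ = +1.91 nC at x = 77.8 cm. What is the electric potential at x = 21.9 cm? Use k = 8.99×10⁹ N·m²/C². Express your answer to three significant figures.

30.7 V

The total potential is the scalar sum of each charge's contribution, V = Σ kqᵢ/rᵢ.
V = k[(1.91×10⁻⁹)/(0.559)] = 30.7 V.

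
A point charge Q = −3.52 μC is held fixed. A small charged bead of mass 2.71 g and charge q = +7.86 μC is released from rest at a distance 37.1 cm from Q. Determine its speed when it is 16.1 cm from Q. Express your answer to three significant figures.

Only the electrostatic force acts, so mechanical energy is conserved: ½mv² = U₁ − U₂ = kQq(1/r₁ − 1/r₂).
U₁ − U₂ = (8.99×10⁹ N·m²/C²)(-3.52×10⁻⁶ C)(7.86×10⁻⁶ C)(1/0.371 − 1/0.161) = 0.874 J.
v = √(2·0.874/2.71×10⁻³) = 25.4 m/s.

25.4 m/s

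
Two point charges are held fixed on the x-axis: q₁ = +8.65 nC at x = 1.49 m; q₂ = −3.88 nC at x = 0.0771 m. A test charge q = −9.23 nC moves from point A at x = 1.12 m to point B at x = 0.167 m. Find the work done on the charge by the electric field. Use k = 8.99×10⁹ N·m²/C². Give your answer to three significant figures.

-4.67×10⁻⁶ J

The work done by the electric force is W_field = −ΔU = −q(V_B − V_A) = q(V_A − V_B).
At A: distances to the source charges are 0.370 m, 1.04 m; V_A = Σ kqᵢ/rᵢ = 177 V.
At B: distances to the source charges are 1.32 m, 0.0899 m; V_B = Σ kqᵢ/rᵢ = -329 V.
ΔV = V_B − V_A = -506 V.
W_field = −qΔV = −(-9.23×10⁻⁹ C)(-506 V) = -4.67×10⁻⁶ J.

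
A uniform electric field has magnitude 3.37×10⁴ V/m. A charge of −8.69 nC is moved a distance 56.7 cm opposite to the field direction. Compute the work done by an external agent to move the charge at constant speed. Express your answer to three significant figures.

The potential change for a displacement 56.7 cm opposite to the field direction is ΔV = +Ed = 1.91×10⁴ V.
W_ext = qΔV = -1.66×10⁻⁴ J.

-1.66×10⁻⁴ J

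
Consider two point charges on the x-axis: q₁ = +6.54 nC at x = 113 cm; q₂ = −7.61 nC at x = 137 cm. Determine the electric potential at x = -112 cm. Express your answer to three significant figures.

-1.34 V

The total potential is the scalar sum of each charge's contribution, V = Σ kqᵢ/rᵢ.
Distances from the field point to each charge: r₁ = 2.25 m, r₂ = 2.49 m.
V = k[(6.54×10⁻⁹)/(2.25) + (-7.61×10⁻⁹)/(2.49)] = -1.34 V.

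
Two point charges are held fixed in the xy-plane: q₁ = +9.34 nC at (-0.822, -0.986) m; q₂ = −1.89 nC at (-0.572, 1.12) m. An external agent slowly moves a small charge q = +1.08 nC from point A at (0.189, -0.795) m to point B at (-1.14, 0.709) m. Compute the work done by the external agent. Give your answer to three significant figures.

For quasistatic motion the external work equals the change in potential energy: W_ext = qΔV = q(V_B − V_A).
At A: distances to the source charges are 1.03 m, 2.06 m; V_A = Σ kqᵢ/rᵢ = 73.4 V.
At B: distances to the source charges are 1.72 m, 0.701 m; V_B = Σ kqᵢ/rᵢ = 24.5 V.
ΔV = V_B − V_A = -48.9 V.
W_ext = qΔV = (1.08×10⁻⁹ C)(-48.9 V) = -5.28×10⁻⁸ J.

-5.28×10⁻⁸ J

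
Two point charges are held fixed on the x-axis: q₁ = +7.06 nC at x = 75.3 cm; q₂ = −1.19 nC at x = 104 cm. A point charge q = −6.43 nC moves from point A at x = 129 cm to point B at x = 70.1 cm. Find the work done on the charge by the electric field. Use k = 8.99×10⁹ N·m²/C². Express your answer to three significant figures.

7.16×10⁻⁶ J

The work done by the electric force is W_field = −ΔU = −q(V_B − V_A) = q(V_A − V_B).
At A: distances to the source charges are 0.537 m, 0.250 m; V_A = Σ kqᵢ/rᵢ = 75.4 V.
At B: distances to the source charges are 0.0520 m, 0.339 m; V_B = Σ kqᵢ/rᵢ = 1190 V.
ΔV = V_B − V_A = 1110 V.
W_field = −qΔV = −(-6.43×10⁻⁹ C)(1110 V) = 7.16×10⁻⁶ J.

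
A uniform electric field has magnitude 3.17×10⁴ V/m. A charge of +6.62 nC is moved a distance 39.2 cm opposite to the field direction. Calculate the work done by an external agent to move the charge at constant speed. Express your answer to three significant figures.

The potential change for a displacement 39.2 cm opposite to the field direction is ΔV = +Ed = 1.24×10⁴ V.
W_ext = qΔV = 8.23×10⁻⁵ J.

8.23×10⁻⁵ J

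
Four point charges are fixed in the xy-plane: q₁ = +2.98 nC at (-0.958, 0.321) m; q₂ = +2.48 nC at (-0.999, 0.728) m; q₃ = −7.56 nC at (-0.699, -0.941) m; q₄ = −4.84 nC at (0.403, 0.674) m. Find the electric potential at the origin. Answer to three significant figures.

The total potential is the scalar sum of each charge's contribution, V = Σ kqᵢ/rᵢ.
Distances from the field point to each charge: r₁ = 1.01 m, r₂ = 1.24 m, r₃ = 1.17 m, r₄ = 0.785 m.
V = k[(2.98×10⁻⁹)/(1.01) + (2.48×10⁻⁹)/(1.24) + (-7.56×10⁻⁹)/(1.17) + (-4.84×10⁻⁹)/(0.785)] = -68.8 V.

-68.8 V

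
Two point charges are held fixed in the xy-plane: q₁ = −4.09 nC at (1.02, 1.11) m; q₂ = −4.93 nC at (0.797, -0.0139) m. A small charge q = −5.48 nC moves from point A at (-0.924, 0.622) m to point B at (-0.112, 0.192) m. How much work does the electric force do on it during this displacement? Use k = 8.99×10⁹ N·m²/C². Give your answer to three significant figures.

The work done by the electric force is W_field = −ΔU = −q(V_B − V_A) = q(V_A − V_B).
At A: distances to the source charges are 2.00 m, 1.83 m; V_A = Σ kqᵢ/rᵢ = -42.5 V.
At B: distances to the source charges are 1.46 m, 0.932 m; V_B = Σ kqᵢ/rᵢ = -72.8 V.
ΔV = V_B − V_A = -30.3 V.
W_field = −qΔV = −(-5.48×10⁻⁹ C)(-30.3 V) = -1.66×10⁻⁷ J.

-1.66×10⁻⁷ J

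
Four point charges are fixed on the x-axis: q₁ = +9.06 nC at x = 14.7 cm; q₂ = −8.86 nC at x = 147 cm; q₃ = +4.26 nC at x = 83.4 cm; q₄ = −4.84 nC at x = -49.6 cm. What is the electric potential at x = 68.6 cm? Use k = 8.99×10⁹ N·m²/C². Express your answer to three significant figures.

271 V

Electric potential is a scalar, so the contributions from each charge add algebraically: V = Σ kqᵢ/rᵢ.
Distances from the field point to each charge: r₁ = 0.539 m, r₂ = 0.784 m, r₃ = 0.148 m, r₄ = 1.18 m.
V = k[(9.06×10⁻⁹)/(0.539) + (-8.86×10⁻⁹)/(0.784) + (4.26×10⁻⁹)/(0.148) + (-4.84×10⁻⁹)/(1.18)] = 271 V.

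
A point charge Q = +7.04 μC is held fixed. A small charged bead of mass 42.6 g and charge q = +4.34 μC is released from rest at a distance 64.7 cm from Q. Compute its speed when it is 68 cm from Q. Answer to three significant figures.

0.983 m/s

Only the electrostatic force acts, so mechanical energy is conserved: ½mv² = U₁ − U₂ = kQq(1/r₁ − 1/r₂).
U₁ − U₂ = (8.99×10⁹ N·m²/C²)(7.04×10⁻⁶ C)(4.34×10⁻⁶ C)(1/0.647 − 1/0.680) = 0.0206 J.
v = √(2·0.0206/0.0426) = 0.983 m/s.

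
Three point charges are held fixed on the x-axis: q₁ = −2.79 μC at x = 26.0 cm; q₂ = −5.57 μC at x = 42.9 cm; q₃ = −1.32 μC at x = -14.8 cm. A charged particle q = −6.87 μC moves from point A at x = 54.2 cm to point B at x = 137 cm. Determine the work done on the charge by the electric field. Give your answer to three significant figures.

The work done by the electric force is W_field = −ΔU = −q(V_B − V_A) = q(V_A − V_B).
At A: distances to the source charges are 0.282 m, 0.113 m, 0.690 m; V_A = Σ kqᵢ/rᵢ = -5.49×10⁵ V.
At B: distances to the source charges are 1.11 m, 0.941 m, 1.52 m; V_B = Σ kqᵢ/rᵢ = -8.36×10⁴ V.
ΔV = V_B − V_A = 4.66×10⁵ V.
W_field = −qΔV = −(-6.87×10⁻⁶ C)(4.66×10⁵ V) = 3.20 J.

3.20 J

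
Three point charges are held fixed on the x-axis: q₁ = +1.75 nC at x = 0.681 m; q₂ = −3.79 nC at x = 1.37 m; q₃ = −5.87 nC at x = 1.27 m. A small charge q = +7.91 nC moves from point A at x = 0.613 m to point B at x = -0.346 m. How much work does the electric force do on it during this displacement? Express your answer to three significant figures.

The work done by the electric force is W_field = −ΔU = −q(V_B − V_A) = q(V_A − V_B).
At A: distances to the source charges are 0.0680 m, 0.757 m, 0.657 m; V_A = Σ kqᵢ/rᵢ = 106 V.
At B: distances to the source charges are 1.03 m, 1.72 m, 1.62 m; V_B = Σ kqᵢ/rᵢ = -37.2 V.
ΔV = V_B − V_A = -143 V.
W_field = −qΔV = −(7.91×10⁻⁹ C)(-143 V) = 1.13×10⁻⁶ J.

1.13×10⁻⁶ J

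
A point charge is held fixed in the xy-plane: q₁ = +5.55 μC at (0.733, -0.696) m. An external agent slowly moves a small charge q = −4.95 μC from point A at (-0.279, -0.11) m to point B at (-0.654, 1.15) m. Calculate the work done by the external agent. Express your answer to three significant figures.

0.104 J

For quasistatic motion the external work equals the change in potential energy: W_ext = qΔV = q(V_B − V_A).
At A: distance to the source charge is 1.17 m; V_A = kq₁/r = 4.27×10⁴ V.
At B: distance to the source charge is 2.31 m; V_B = kq₁/r = 2.16×10⁴ V.
ΔV = V_B − V_A = -2.11×10⁴ V.
W_ext = qΔV = (-4.95×10⁻⁶ C)(-2.11×10⁴ V) = 0.104 J.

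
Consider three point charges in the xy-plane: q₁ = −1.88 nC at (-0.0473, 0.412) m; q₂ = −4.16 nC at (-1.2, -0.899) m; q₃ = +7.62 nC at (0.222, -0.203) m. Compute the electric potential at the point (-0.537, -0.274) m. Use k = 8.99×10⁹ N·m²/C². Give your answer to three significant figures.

28.8 V

Electric potential is a scalar, so the contributions from each charge add algebraically: V = Σ kqᵢ/rᵢ.
Distances from the field point to each charge: r₁ = 0.843 m, r₂ = 0.911 m, r₃ = 0.762 m.
V = k[(-1.88×10⁻⁹)/(0.843) + (-4.16×10⁻⁹)/(0.911) + (7.62×10⁻⁹)/(0.762)] = 28.8 V.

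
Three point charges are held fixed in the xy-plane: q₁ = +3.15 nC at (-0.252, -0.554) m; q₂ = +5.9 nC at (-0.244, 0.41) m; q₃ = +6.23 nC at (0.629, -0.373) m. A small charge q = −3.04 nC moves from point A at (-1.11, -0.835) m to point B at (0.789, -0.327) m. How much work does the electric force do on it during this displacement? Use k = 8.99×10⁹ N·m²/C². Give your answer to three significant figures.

The work done by the electric force is W_field = −ΔU = −q(V_B − V_A) = q(V_A − V_B).
At A: distances to the source charges are 0.903 m, 1.52 m, 1.80 m; V_A = Σ kqᵢ/rᵢ = 97.5 V.
At B: distances to the source charges are 1.07 m, 1.27 m, 0.166 m; V_B = Σ kqᵢ/rᵢ = 405 V.
ΔV = V_B − V_A = 307 V.
W_field = −qΔV = −(-3.04×10⁻⁹ C)(307 V) = 9.34×10⁻⁷ J.

9.34×10⁻⁷ J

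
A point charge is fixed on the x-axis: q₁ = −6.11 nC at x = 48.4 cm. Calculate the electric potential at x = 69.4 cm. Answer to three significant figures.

-262 V

Electric potential is a scalar, so the contributions from each charge add algebraically: V = Σ kqᵢ/rᵢ.
V = k[(-6.11×10⁻⁹)/(0.210)] = -262 V.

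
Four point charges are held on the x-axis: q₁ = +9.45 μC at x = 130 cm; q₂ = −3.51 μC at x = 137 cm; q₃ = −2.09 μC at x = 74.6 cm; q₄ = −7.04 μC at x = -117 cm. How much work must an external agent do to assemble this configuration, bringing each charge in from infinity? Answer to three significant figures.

-4.56 J

The assembly work is the sum of pairwise potential energies, U = Σ_{i<j} kqᵢqⱼ/rᵢⱼ.
Pair separations: r₁₂ = 0.0700 m, r₁₃ = 0.554 m, r₁₄ = 2.47 m, r₂₃ = 0.624 m, r₂₄ = 2.54 m, r₃₄ = 1.92 m.
Summing all 6 pair terms gives U = -4.56 J.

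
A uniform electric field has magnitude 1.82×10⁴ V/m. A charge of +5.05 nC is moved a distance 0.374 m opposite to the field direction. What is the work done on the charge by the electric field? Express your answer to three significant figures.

-3.44×10⁻⁵ J

The potential change for a displacement 0.374 m opposite to the field direction is ΔV = +Ed = 6810 V.
W_field = −qΔV = -3.44×10⁻⁵ J.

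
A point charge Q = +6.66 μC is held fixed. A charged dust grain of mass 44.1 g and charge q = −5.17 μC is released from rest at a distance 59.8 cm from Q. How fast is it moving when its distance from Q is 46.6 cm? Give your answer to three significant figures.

2.58 m/s

Only the electrostatic force acts, so mechanical energy is conserved: ½mv² = U₁ − U₂ = kQq(1/r₁ − 1/r₂).
U₁ − U₂ = (8.99×10⁹ N·m²/C²)(6.66×10⁻⁶ C)(-5.17×10⁻⁶ C)(1/0.598 − 1/0.466) = 0.147 J.
v = √(2·0.147/0.0441) = 2.58 m/s.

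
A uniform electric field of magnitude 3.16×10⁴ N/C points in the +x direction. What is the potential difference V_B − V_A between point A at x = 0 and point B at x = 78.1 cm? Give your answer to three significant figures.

-2.47×10⁴ V

In a uniform field, potential decreases in the direction of E: V_B − V_A = −E·Δx.
V_B − V_A = −(3.16×10⁴ V/m)(0.781 m) = -2.47×10⁴ V.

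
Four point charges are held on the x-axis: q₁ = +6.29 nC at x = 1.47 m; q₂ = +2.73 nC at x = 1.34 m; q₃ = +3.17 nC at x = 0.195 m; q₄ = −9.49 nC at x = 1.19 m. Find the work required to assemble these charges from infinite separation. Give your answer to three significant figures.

-2.35×10⁻⁶ J

The assembly work is the sum of pairwise potential energies, U = Σ_{i<j} kqᵢqⱼ/rᵢⱼ.
Pair separations: r₁₂ = 0.130 m, r₁₃ = 1.27 m, r₁₄ = 0.280 m, r₂₃ = 1.15 m, r₂₄ = 0.150 m, r₃₄ = 0.995 m.
Summing all 6 pair terms gives U = -2.35×10⁻⁶ J.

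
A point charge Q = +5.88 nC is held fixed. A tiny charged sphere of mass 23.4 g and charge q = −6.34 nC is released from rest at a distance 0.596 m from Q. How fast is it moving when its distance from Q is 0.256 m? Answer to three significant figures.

Only the electrostatic force acts, so mechanical energy is conserved: ½mv² = U₁ − U₂ = kQq(1/r₁ − 1/r₂).
U₁ − U₂ = (8.99×10⁹ N·m²/C²)(5.88×10⁻⁹ C)(-6.34×10⁻⁹ C)(1/0.596 − 1/0.256) = 7.47×10⁻⁷ J.
v = √(2·7.47×10⁻⁷/0.0234) = 7.99×10⁻³ m/s.

7.99×10⁻³ m/s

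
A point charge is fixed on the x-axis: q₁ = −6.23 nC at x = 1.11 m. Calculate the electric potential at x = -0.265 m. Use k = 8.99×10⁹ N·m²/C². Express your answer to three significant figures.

The total potential is the scalar sum of each charge's contribution, V = Σ kqᵢ/rᵢ.
V = k[(-6.23×10⁻⁹)/(1.38)] = -40.7 V.

-40.7 V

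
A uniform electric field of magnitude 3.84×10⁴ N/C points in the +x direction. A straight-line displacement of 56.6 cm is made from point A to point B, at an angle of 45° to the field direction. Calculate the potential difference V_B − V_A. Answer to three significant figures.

Only the component of displacement along E changes the potential: ΔV = −E·d·cosθ.
ΔV = −(3.84×10⁴ V/m)(0.566 m)cos45° = -1.54×10⁴ V.

-1.54×10⁴ V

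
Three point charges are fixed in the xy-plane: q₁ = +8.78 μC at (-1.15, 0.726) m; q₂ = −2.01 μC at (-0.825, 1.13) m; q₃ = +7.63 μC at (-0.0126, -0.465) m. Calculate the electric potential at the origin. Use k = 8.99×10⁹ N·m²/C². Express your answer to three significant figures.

1.93×10⁵ V

The total potential is the scalar sum of each charge's contribution, V = Σ kqᵢ/rᵢ.
Distances from the field point to each charge: r₁ = 1.36 m, r₂ = 1.40 m, r₃ = 0.465 m.
V = k[(8.78×10⁻⁶)/(1.36) + (-2.01×10⁻⁶)/(1.40) + (7.63×10⁻⁶)/(0.465)] = 1.93×10⁵ V.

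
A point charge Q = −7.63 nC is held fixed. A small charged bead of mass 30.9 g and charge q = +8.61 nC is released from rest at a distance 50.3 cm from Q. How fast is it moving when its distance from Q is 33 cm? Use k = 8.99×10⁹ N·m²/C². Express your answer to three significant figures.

Only the electrostatic force acts, so mechanical energy is conserved: ½mv² = U₁ − U₂ = kQq(1/r₁ − 1/r₂).
U₁ − U₂ = (8.99×10⁹ N·m²/C²)(-7.63×10⁻⁹ C)(8.61×10⁻⁹ C)(1/0.503 − 1/0.330) = 6.16×10⁻⁷ J.
v = √(2·6.16×10⁻⁷/0.0309) = 6.31×10⁻³ m/s.

6.31×10⁻³ m/s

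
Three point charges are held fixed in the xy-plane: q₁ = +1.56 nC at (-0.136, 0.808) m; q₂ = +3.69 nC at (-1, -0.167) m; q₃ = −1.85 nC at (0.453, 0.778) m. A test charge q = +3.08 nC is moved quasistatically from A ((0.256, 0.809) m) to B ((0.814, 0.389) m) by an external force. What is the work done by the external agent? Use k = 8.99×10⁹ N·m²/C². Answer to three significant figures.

For quasistatic motion the external work equals the change in potential energy: W_ext = qΔV = q(V_B − V_A).
At A: distances to the source charges are 0.392 m, 1.59 m, 0.199 m; V_A = Σ kqᵢ/rᵢ = -26.8 V.
At B: distances to the source charges are 1.04 m, 1.90 m, 0.531 m; V_B = Σ kqᵢ/rᵢ = -0.347 V.
ΔV = V_B − V_A = 26.4 V.
W_ext = qΔV = (3.08×10⁻⁹ C)(26.4 V) = 8.14×10⁻⁸ J.

8.14×10⁻⁸ J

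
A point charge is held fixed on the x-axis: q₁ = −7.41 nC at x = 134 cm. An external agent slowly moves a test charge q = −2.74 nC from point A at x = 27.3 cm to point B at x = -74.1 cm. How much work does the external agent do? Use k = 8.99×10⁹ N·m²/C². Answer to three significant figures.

-8.34×10⁻⁸ J

For quasistatic motion the external work equals the change in potential energy: W_ext = qΔV = q(V_B − V_A).
At A: distance to the source charge is 1.07 m; V_A = kq₁/r = -62.4 V.
At B: distance to the source charge is 2.08 m; V_B = kq₁/r = -32.0 V.
ΔV = V_B − V_A = 30.4 V.
W_ext = qΔV = (-2.74×10⁻⁹ C)(30.4 V) = -8.34×10⁻⁸ J.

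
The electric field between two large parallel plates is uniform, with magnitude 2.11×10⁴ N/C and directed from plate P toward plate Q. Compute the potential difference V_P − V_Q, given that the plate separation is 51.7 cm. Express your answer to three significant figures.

In a uniform field, potential decreases in the direction of E: ΔV = −E·d for a displacement d parallel to E.
Going from Q to P is a displacement of 51.7 cm opposite to the field, so V_P − V_Q = +Ed = 1.09×10⁴ V.

1.09×10⁴ V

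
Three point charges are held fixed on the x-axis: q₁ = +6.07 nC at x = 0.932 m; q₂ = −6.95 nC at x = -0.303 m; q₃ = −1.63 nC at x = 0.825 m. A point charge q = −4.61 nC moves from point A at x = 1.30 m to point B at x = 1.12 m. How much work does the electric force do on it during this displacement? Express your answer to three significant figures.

5.45×10⁻⁷ J

The work done by the electric force is W_field = −ΔU = −q(V_B − V_A) = q(V_A − V_B).
At A: distances to the source charges are 0.368 m, 1.60 m, 0.475 m; V_A = Σ kqᵢ/rᵢ = 78.5 V.
At B: distances to the source charges are 0.188 m, 1.42 m, 0.295 m; V_B = Σ kqᵢ/rᵢ = 197 V.
ΔV = V_B − V_A = 118 V.
W_field = −qΔV = −(-4.61×10⁻⁹ C)(118 V) = 5.45×10⁻⁷ J.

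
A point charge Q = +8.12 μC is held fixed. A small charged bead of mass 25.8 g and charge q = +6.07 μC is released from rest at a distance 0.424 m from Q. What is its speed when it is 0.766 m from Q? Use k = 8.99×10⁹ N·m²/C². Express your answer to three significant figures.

6.01 m/s

Only the electrostatic force acts, so mechanical energy is conserved: ½mv² = U₁ − U₂ = kQq(1/r₁ − 1/r₂).
U₁ − U₂ = (8.99×10⁹ N·m²/C²)(8.12×10⁻⁶ C)(6.07×10⁻⁶ C)(1/0.424 − 1/0.766) = 0.467 J.
v = √(2·0.467/0.0258) = 6.01 m/s.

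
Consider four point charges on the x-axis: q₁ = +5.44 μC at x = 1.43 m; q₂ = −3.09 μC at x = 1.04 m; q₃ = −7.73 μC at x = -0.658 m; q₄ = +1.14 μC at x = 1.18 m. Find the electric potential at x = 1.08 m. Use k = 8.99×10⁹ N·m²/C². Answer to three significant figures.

-4.92×10⁵ V

Electric potential is a scalar, so the contributions from each charge add algebraically: V = Σ kqᵢ/rᵢ.
Distances from the field point to each charge: r₁ = 0.350 m, r₂ = 0.0400 m, r₃ = 1.74 m, r₄ = 0.100 m.
V = k[(5.44×10⁻⁶)/(0.350) + (-3.09×10⁻⁶)/(0.0400) + (-7.73×10⁻⁶)/(1.74) + (1.14×10⁻⁶)/(0.100)] = -4.92×10⁵ V.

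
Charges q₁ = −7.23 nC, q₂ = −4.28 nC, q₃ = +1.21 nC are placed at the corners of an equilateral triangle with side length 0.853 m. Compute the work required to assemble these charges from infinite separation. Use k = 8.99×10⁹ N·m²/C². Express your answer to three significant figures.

1.79×10⁻⁷ J

The assembly work is the sum of pairwise potential energies, U = Σ_{i<j} kqᵢqⱼ/rᵢⱼ.
All three pair separations equal the side length, 0.853 m.
U = (3.26×10⁻⁷) + (-9.22×10⁻⁸) + (-5.46×10⁻⁸) = 1.79×10⁻⁷ J.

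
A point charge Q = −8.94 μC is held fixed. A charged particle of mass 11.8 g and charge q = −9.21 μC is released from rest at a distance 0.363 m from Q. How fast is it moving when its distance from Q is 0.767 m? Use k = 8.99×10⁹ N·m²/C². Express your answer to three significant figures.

13.5 m/s

Only the electrostatic force acts, so mechanical energy is conserved: ½mv² = U₁ − U₂ = kQq(1/r₁ − 1/r₂).
U₁ − U₂ = (8.99×10⁹ N·m²/C²)(-8.94×10⁻⁶ C)(-9.21×10⁻⁶ C)(1/0.363 − 1/0.767) = 1.07 J.
v = √(2·1.07/0.0118) = 13.5 m/s.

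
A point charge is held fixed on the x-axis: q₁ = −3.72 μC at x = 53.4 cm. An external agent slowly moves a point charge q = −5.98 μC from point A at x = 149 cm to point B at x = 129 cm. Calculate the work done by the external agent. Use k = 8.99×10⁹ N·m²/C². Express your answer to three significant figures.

0.0553 J

For quasistatic motion the external work equals the change in potential energy: W_ext = qΔV = q(V_B − V_A).
At A: distance to the source charge is 0.956 m; V_A = kq₁/r = -3.50×10⁴ V.
At B: distance to the source charge is 0.756 m; V_B = kq₁/r = -4.42×10⁴ V.
ΔV = V_B − V_A = -9250 V.
W_ext = qΔV = (-5.98×10⁻⁶ C)(-9250 V) = 0.0553 J.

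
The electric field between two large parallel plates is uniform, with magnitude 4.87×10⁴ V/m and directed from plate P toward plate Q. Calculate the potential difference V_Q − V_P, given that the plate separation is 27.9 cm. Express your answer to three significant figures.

-1.36×10⁴ V

In a uniform field, potential decreases in the direction of E: ΔV = −E·d for a displacement d parallel to E.
Going from P to Q is a displacement of 27.9 cm along the field, so V_Q − V_P = −Ed = -1.36×10⁴ V.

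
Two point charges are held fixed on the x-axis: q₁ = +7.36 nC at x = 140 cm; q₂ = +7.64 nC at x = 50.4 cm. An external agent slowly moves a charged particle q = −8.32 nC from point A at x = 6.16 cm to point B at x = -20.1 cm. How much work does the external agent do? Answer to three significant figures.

For quasistatic motion the external work equals the change in potential energy: W_ext = qΔV = q(V_B − V_A).
At A: distances to the source charges are 1.34 m, 0.442 m; V_A = Σ kqᵢ/rᵢ = 205 V.
At B: distances to the source charges are 1.60 m, 0.705 m; V_B = Σ kqᵢ/rᵢ = 139 V.
ΔV = V_B − V_A = -65.9 V.
W_ext = qΔV = (-8.32×10⁻⁹ C)(-65.9 V) = 5.49×10⁻⁷ J.

5.49×10⁻⁷ J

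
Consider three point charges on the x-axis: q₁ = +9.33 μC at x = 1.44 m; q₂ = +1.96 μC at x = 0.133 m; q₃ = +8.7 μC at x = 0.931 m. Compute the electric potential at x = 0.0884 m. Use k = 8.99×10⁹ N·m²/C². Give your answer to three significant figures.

5.50×10⁵ V

Electric potential is a scalar, so the contributions from each charge add algebraically: V = Σ kqᵢ/rᵢ.
Distances from the field point to each charge: r₁ = 1.35 m, r₂ = 0.0446 m, r₃ = 0.843 m.
V = k[(9.33×10⁻⁶)/(1.35) + (1.96×10⁻⁶)/(0.0446) + (8.70×10⁻⁶)/(0.843)] = 5.50×10⁵ V.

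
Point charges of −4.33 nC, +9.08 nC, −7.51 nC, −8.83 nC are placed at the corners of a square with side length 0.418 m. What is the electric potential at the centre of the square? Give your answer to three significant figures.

-353 V

The total potential is the scalar sum of each charge's contribution, V = Σ kqᵢ/rᵢ.
The distance from each corner to the centre is a√2/2 = 0.296 m.
V = k[(-4.33×10⁻⁹)/(0.296) + (9.08×10⁻⁹)/(0.296) + (-7.51×10⁻⁹)/(0.296) + (-8.83×10⁻⁹)/(0.296)] = -353 V.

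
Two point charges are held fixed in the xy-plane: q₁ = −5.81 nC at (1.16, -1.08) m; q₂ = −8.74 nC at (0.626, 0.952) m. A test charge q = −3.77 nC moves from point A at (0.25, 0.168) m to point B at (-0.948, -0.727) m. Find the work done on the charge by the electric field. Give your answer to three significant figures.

2.47×10⁻⁷ J

The work done by the electric force is W_field = −ΔU = −q(V_B − V_A) = q(V_A − V_B).
At A: distances to the source charges are 1.54 m, 0.870 m; V_A = Σ kqᵢ/rᵢ = -124 V.
At B: distances to the source charges are 2.14 m, 2.30 m; V_B = Σ kqᵢ/rᵢ = -58.6 V.
ΔV = V_B − V_A = 65.6 V.
W_field = −qΔV = −(-3.77×10⁻⁹ C)(65.6 V) = 2.47×10⁻⁷ J.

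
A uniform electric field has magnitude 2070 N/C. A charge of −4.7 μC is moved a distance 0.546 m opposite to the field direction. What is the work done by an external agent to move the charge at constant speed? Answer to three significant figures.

-5.31×10⁻³ J

The potential change for a displacement 0.546 m opposite to the field direction is ΔV = +Ed = 1130 V.
W_ext = qΔV = -5.31×10⁻³ J.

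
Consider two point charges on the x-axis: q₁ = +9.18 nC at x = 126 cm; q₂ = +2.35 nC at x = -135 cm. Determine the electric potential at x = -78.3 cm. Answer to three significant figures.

The total potential is the scalar sum of each charge's contribution, V = Σ kqᵢ/rᵢ.
Distances from the field point to each charge: r₁ = 2.04 m, r₂ = 0.567 m.
V = k[(9.18×10⁻⁹)/(2.04) + (2.35×10⁻⁹)/(0.567)] = 77.7 V.

77.7 V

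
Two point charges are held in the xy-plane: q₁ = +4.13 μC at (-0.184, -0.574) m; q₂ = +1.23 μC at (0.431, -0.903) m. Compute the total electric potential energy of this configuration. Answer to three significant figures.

The work to assemble the configuration equals its total potential energy, U = Σ kqᵢqⱼ/rᵢⱼ over all pairs.
Pair separations: r₁₂ = 0.697 m.
U = (0.0655) = 0.0655 J.

0.0655 J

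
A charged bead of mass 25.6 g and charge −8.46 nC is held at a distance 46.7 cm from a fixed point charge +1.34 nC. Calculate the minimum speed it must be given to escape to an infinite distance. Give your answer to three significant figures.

4.13×10⁻³ m/s

To just escape, total mechanical energy must reach zero at infinity: ½mv²_min + U = 0, so ½mv²_min = −U = |kQq|/r.
|U| = |kQq|/r = (8.99×10⁹ N·m²/C²)(1.34×10⁻⁹)(8.46×10⁻⁹)/(0.467) = 2.18×10⁻⁷ J.
v_min = √(2|U|/m) = √(2·2.18×10⁻⁷/0.0256) = 4.13×10⁻³ m/s.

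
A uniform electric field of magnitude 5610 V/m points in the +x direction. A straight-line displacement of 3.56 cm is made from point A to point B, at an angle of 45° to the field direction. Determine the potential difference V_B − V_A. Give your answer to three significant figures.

-141 V

Only the component of displacement along E changes the potential: ΔV = −E·d·cosθ.
ΔV = −(5610 V/m)(0.0356 m)cos45° = -141 V.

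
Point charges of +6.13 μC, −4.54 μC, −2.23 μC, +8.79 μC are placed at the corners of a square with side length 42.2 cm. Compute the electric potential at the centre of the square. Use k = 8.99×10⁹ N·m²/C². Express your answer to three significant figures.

2.46×10⁵ V

The total potential is the scalar sum of each charge's contribution, V = Σ kqᵢ/rᵢ.
The distance from each corner to the centre is a√2/2 = 0.298 m.
V = k[(6.13×10⁻⁶)/(0.298) + (-4.54×10⁻⁶)/(0.298) + (-2.23×10⁻⁶)/(0.298) + (8.79×10⁻⁶)/(0.298)] = 2.46×10⁵ V.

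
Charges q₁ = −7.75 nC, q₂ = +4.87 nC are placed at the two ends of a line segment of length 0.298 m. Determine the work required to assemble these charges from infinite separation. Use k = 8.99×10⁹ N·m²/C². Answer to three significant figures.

The assembly work is the sum of pairwise potential energies, U = Σ_{i<j} kqᵢqⱼ/rᵢⱼ.
The separation is r = 0.298 m.
U = (-1.14×10⁻⁶) = -1.14×10⁻⁶ J.

-1.14×10⁻⁶ J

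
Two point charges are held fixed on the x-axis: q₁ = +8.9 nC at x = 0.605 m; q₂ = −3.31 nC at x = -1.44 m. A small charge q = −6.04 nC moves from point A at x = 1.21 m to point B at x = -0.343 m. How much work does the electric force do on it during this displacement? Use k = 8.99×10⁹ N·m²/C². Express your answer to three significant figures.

The work done by the electric force is W_field = −ΔU = −q(V_B − V_A) = q(V_A − V_B).
At A: distances to the source charges are 0.605 m, 2.65 m; V_A = Σ kqᵢ/rᵢ = 121 V.
At B: distances to the source charges are 0.948 m, 1.10 m; V_B = Σ kqᵢ/rᵢ = 57.3 V.
ΔV = V_B − V_A = -63.7 V.
W_field = −qΔV = −(-6.04×10⁻⁹ C)(-63.7 V) = -3.85×10⁻⁷ J.

-3.85×10⁻⁷ J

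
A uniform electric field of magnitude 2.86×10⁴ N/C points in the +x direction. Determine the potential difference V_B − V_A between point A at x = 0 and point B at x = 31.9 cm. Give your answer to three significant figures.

-9120 V

In a uniform field, potential decreases in the direction of E: V_B − V_A = −E·Δx.
V_B − V_A = −(2.86×10⁴ V/m)(0.319 m) = -9120 V.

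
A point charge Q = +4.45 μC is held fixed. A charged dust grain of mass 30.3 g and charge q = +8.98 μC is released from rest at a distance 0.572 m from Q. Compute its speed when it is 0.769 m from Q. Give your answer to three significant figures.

3.26 m/s

Only the electrostatic force acts, so mechanical energy is conserved: ½mv² = U₁ − U₂ = kQq(1/r₁ − 1/r₂).
U₁ − U₂ = (8.99×10⁹ N·m²/C²)(4.45×10⁻⁶ C)(8.98×10⁻⁶ C)(1/0.572 − 1/0.769) = 0.161 J.
v = √(2·0.161/0.0303) = 3.26 m/s.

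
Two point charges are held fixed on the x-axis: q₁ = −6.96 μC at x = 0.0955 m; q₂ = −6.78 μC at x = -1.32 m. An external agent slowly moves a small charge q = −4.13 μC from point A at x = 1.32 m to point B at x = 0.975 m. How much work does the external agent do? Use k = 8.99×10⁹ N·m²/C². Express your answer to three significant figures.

0.0971 J

For quasistatic motion the external work equals the change in potential energy: W_ext = qΔV = q(V_B − V_A).
At A: distances to the source charges are 1.22 m, 2.64 m; V_A = Σ kqᵢ/rᵢ = -7.42×10⁴ V.
At B: distances to the source charges are 0.879 m, 2.29 m; V_B = Σ kqᵢ/rᵢ = -9.77×10⁴ V.
ΔV = V_B − V_A = -2.35×10⁴ V.
W_ext = qΔV = (-4.13×10⁻⁶ C)(-2.35×10⁴ V) = 0.0971 J.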